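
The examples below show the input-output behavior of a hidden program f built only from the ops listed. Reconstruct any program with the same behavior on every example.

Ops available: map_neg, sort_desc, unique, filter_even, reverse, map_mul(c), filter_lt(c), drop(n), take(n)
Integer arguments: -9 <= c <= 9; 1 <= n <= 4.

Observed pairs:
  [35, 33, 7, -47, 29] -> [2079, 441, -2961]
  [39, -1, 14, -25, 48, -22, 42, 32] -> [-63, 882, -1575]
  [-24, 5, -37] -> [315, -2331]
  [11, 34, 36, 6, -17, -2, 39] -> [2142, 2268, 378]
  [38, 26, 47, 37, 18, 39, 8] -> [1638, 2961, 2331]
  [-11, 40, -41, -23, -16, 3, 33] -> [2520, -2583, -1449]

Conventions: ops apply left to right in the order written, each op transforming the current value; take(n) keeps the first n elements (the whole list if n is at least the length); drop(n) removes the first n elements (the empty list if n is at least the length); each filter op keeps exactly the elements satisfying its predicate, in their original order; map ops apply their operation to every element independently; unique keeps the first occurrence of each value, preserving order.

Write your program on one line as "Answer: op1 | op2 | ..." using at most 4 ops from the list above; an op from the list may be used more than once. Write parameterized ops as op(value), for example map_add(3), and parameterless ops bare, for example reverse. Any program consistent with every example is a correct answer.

map_mul(9) | map_mul(7) | take(4) | drop(1)

Check, running the answer program on each example:
  [35, 33, 7, -47, 29] -> [315, 297, 63, -423, 261] -> [2205, 2079, 441, -2961, 1827] -> [2205, 2079, 441, -2961] -> [2079, 441, -2961]
  [39, -1, 14, -25, 48, -22, 42, 32] -> [351, -9, 126, -225, 432, -198, 378, 288] -> [2457, -63, 882, -1575, 3024, -1386, 2646, 2016] -> [2457, -63, 882, -1575] -> [-63, 882, -1575]
  [-24, 5, -37] -> [-216, 45, -333] -> [-1512, 315, -2331] -> [-1512, 315, -2331] -> [315, -2331]
  [11, 34, 36, 6, -17, -2, 39] -> [99, 306, 324, 54, -153, -18, 351] -> [693, 2142, 2268, 378, -1071, -126, 2457] -> [693, 2142, 2268, 378] -> [2142, 2268, 378]
  [38, 26, 47, 37, 18, 39, 8] -> [342, 234, 423, 333, 162, 351, 72] -> [2394, 1638, 2961, 2331, 1134, 2457, 504] -> [2394, 1638, 2961, 2331] -> [1638, 2961, 2331]
  [-11, 40, -41, -23, -16, 3, 33] -> [-99, 360, -369, -207, -144, 27, 297] -> [-693, 2520, -2583, -1449, -1008, 189, 2079] -> [-693, 2520, -2583, -1449] -> [2520, -2583, -1449]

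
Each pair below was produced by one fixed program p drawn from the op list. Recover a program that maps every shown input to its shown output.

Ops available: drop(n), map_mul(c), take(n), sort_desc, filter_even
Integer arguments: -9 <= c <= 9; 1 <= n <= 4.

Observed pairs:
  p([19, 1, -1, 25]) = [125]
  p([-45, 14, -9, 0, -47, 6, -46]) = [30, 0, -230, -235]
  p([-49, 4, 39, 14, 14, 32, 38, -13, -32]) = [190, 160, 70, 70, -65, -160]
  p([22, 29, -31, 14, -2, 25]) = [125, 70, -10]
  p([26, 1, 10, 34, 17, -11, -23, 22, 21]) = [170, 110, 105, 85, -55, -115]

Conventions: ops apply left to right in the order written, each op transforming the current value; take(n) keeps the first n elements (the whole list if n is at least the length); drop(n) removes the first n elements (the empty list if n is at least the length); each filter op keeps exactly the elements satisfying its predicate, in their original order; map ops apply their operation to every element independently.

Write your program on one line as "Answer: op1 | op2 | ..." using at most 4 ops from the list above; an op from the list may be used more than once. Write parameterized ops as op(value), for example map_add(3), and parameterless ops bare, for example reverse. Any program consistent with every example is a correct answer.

drop(1) | drop(2) | sort_desc | map_mul(5)

Check, running the answer program on each example:
  [19, 1, -1, 25] -> [1, -1, 25] -> [25] -> [25] -> [125]
  [-45, 14, -9, 0, -47, 6, -46] -> [14, -9, 0, -47, 6, -46] -> [0, -47, 6, -46] -> [6, 0, -46, -47] -> [30, 0, -230, -235]
  [-49, 4, 39, 14, 14, 32, 38, -13, -32] -> [4, 39, 14, 14, 32, 38, -13, -32] -> [14, 14, 32, 38, -13, -32] -> [38, 32, 14, 14, -13, -32] -> [190, 160, 70, 70, -65, -160]
  [22, 29, -31, 14, -2, 25] -> [29, -31, 14, -2, 25] -> [14, -2, 25] -> [25, 14, -2] -> [125, 70, -10]
  [26, 1, 10, 34, 17, -11, -23, 22, 21] -> [1, 10, 34, 17, -11, -23, 22, 21] -> [34, 17, -11, -23, 22, 21] -> [34, 22, 21, 17, -11, -23] -> [170, 110, 105, 85, -55, -115]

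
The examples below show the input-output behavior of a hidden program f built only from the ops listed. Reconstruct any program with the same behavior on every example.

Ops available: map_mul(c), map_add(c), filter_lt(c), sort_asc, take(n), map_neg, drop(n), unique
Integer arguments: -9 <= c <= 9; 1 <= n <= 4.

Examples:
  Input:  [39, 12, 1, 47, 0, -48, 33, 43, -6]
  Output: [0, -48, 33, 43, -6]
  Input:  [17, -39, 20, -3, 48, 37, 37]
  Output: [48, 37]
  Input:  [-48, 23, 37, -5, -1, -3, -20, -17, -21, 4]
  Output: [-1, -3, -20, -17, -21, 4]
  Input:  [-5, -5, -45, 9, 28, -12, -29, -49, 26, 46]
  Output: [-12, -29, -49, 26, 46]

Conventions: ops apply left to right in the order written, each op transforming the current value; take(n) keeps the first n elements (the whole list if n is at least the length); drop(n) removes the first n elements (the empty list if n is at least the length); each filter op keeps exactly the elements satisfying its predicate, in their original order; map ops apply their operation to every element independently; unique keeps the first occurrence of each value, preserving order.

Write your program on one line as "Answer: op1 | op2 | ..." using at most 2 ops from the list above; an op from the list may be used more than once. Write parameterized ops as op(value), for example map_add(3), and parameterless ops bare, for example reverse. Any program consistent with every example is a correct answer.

unique | drop(4)

Check, running the answer program on each example:
  [39, 12, 1, 47, 0, -48, 33, 43, -6] -> [39, 12, 1, 47, 0, -48, 33, 43, -6] -> [0, -48, 33, 43, -6]
  [17, -39, 20, -3, 48, 37, 37] -> [17, -39, 20, -3, 48, 37] -> [48, 37]
  [-48, 23, 37, -5, -1, -3, -20, -17, -21, 4] -> [-48, 23, 37, -5, -1, -3, -20, -17, -21, 4] -> [-1, -3, -20, -17, -21, 4]
  [-5, -5, -45, 9, 28, -12, -29, -49, 26, 46] -> [-5, -45, 9, 28, -12, -29, -49, 26, 46] -> [-12, -29, -49, 26, 46]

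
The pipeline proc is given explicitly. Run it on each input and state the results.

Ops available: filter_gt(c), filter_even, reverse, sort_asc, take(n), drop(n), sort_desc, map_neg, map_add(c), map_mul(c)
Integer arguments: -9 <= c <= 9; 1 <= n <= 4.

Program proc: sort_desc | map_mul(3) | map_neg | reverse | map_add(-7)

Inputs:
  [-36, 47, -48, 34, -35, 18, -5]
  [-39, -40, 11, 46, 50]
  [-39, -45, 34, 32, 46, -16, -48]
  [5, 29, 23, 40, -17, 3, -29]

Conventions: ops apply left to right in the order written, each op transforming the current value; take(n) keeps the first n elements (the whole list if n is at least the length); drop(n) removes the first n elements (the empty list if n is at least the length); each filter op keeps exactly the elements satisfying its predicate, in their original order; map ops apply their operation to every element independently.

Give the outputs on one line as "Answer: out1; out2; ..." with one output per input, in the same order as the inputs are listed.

Execution, op by op:
  [-36, 47, -48, 34, -35, 18, -5] -> [47, 34, 18, -5, -35, -36, -48] -> [141, 102, 54, -15, -105, -108, -144] -> [-141, -102, -54, 15, 105, 108, 144] -> [144, 108, 105, 15, -54, -102, -141] -> [137, 101, 98, 8, -61, -109, -148]
  [-39, -40, 11, 46, 50] -> [50, 46, 11, -39, -40] -> [150, 138, 33, -117, -120] -> [-150, -138, -33, 117, 120] -> [120, 117, -33, -138, -150] -> [113, 110, -40, -145, -157]
  [-39, -45, 34, 32, 46, -16, -48] -> [46, 34, 32, -16, -39, -45, -48] -> [138, 102, 96, -48, -117, -135, -144] -> [-138, -102, -96, 48, 117, 135, 144] -> [144, 135, 117, 48, -96, -102, -138] -> [137, 128, 110, 41, -103, -109, -145]
  [5, 29, 23, 40, -17, 3, -29] -> [40, 29, 23, 5, 3, -17, -29] -> [120, 87, 69, 15, 9, -51, -87] -> [-120, -87, -69, -15, -9, 51, 87] -> [87, 51, -9, -15, -69, -87, -120] -> [80, 44, -16, -22, -76, -94, -127]

[137, 101, 98, 8, -61, -109, -148]; [113, 110, -40, -145, -157]; [137, 128, 110, 41, -103, -109, -145]; [80, 44, -16, -22, -76, -94, -127]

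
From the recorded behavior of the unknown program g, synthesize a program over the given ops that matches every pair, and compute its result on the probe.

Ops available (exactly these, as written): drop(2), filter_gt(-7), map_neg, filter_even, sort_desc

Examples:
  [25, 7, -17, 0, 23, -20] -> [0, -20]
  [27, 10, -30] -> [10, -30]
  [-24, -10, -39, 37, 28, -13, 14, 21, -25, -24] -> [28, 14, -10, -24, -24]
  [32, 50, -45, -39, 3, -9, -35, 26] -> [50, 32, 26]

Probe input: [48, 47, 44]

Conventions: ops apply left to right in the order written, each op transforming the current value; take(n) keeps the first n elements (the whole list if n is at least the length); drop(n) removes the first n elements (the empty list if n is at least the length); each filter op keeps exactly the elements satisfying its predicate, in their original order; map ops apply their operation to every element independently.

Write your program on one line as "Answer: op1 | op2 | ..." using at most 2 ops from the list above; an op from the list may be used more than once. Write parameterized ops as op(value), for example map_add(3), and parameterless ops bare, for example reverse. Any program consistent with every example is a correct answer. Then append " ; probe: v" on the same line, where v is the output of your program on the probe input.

sort_desc | filter_even ; probe: [48, 44]

Check, running the answer program on each example:
  [25, 7, -17, 0, 23, -20] -> [25, 23, 7, 0, -17, -20] -> [0, -20]
  [27, 10, -30] -> [27, 10, -30] -> [10, -30]
  [-24, -10, -39, 37, 28, -13, 14, 21, -25, -24] -> [37, 28, 21, 14, -10, -13, -24, -24, -25, -39] -> [28, 14, -10, -24, -24]
  [32, 50, -45, -39, 3, -9, -35, 26] -> [50, 32, 26, 3, -9, -35, -39, -45] -> [50, 32, 26]
  probe: [48, 47, 44] -> [48, 47, 44] -> [48, 44]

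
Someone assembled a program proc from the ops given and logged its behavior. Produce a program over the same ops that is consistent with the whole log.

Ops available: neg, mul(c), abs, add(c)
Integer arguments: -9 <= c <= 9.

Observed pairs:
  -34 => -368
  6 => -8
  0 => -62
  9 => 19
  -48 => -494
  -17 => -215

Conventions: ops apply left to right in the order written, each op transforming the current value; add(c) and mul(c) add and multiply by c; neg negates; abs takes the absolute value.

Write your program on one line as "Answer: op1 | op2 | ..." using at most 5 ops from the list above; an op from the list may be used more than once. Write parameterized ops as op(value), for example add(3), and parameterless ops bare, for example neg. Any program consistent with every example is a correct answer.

add(-7) | mul(-9) | neg | add(1)

Check, running the answer program on each example:
  -34 -> -41 -> 369 -> -369 -> -368
  6 -> -1 -> 9 -> -9 -> -8
  0 -> -7 -> 63 -> -63 -> -62
  9 -> 2 -> -18 -> 18 -> 19
  -48 -> -55 -> 495 -> -495 -> -494
  -17 -> -24 -> 216 -> -216 -> -215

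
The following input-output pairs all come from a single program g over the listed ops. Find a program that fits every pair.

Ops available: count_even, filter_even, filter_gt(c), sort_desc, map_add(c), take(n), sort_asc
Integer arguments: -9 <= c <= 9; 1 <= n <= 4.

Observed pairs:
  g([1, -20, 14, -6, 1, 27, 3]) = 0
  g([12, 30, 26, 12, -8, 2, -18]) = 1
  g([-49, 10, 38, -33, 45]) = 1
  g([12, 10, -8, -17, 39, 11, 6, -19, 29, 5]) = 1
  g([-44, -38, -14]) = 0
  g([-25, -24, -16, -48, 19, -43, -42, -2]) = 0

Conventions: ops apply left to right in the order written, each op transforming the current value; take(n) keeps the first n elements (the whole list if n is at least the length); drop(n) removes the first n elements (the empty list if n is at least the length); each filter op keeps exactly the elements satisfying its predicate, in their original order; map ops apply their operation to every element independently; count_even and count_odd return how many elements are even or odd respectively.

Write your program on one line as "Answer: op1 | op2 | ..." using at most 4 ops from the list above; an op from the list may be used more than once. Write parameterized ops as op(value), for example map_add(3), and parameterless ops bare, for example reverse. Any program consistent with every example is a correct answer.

filter_gt(-1) | take(1) | map_add(-8) | count_even

Check, running the answer program on each example:
  [1, -20, 14, -6, 1, 27, 3] -> [1, 14, 1, 27, 3] -> [1] -> [-7] -> 0
  [12, 30, 26, 12, -8, 2, -18] -> [12, 30, 26, 12, 2] -> [12] -> [4] -> 1
  [-49, 10, 38, -33, 45] -> [10, 38, 45] -> [10] -> [2] -> 1
  [12, 10, -8, -17, 39, 11, 6, -19, 29, 5] -> [12, 10, 39, 11, 6, 29, 5] -> [12] -> [4] -> 1
  [-44, -38, -14] -> [] -> [] -> [] -> 0
  [-25, -24, -16, -48, 19, -43, -42, -2] -> [19] -> [19] -> [11] -> 0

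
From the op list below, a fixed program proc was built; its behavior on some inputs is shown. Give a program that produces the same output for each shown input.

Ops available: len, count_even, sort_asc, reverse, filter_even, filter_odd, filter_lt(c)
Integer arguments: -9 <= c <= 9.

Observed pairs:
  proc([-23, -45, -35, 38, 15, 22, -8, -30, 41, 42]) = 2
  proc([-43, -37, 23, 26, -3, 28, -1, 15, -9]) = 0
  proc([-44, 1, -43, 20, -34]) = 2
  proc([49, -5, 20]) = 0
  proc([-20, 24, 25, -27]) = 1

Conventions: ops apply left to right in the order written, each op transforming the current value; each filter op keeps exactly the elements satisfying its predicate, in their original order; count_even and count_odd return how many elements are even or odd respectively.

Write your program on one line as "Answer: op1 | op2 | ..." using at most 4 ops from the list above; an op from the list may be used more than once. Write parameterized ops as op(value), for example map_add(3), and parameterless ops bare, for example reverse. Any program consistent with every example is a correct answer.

reverse | filter_lt(2) | filter_even | count_even

Check, running the answer program on each example:
  [-23, -45, -35, 38, 15, 22, -8, -30, 41, 42] -> [42, 41, -30, -8, 22, 15, 38, -35, -45, -23] -> [-30, -8, -35, -45, -23] -> [-30, -8] -> 2
  [-43, -37, 23, 26, -3, 28, -1, 15, -9] -> [-9, 15, -1, 28, -3, 26, 23, -37, -43] -> [-9, -1, -3, -37, -43] -> [] -> 0
  [-44, 1, -43, 20, -34] -> [-34, 20, -43, 1, -44] -> [-34, -43, 1, -44] -> [-34, -44] -> 2
  [49, -5, 20] -> [20, -5, 49] -> [-5] -> [] -> 0
  [-20, 24, 25, -27] -> [-27, 25, 24, -20] -> [-27, -20] -> [-20] -> 1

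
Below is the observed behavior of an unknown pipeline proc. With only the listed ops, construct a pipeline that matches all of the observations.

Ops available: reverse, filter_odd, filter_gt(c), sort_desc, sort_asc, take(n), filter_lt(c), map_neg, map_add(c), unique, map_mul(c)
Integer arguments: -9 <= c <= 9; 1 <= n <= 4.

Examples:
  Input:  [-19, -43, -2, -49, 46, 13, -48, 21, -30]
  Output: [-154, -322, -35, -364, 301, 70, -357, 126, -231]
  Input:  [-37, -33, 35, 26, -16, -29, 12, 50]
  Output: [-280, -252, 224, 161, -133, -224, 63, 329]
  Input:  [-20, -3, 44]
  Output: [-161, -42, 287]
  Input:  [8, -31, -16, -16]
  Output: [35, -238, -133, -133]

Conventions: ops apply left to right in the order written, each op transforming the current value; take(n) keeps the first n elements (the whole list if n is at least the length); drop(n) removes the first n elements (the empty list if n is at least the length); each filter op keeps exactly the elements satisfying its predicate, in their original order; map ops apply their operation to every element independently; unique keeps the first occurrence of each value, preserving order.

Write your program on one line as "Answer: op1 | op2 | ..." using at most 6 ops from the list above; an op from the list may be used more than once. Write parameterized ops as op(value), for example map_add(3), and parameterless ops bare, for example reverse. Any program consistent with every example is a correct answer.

map_add(-3) | reverse | map_mul(-7) | map_neg | reverse

Check, running the answer program on each example:
  [-19, -43, -2, -49, 46, 13, -48, 21, -30] -> [-22, -46, -5, -52, 43, 10, -51, 18, -33] -> [-33, 18, -51, 10, 43, -52, -5, -46, -22] -> [231, -126, 357, -70, -301, 364, 35, 322, 154] -> [-231, 126, -357, 70, 301, -364, -35, -322, -154] -> [-154, -322, -35, -364, 301, 70, -357, 126, -231]
  [-37, -33, 35, 26, -16, -29, 12, 50] -> [-40, -36, 32, 23, -19, -32, 9, 47] -> [47, 9, -32, -19, 23, 32, -36, -40] -> [-329, -63, 224, 133, -161, -224, 252, 280] -> [329, 63, -224, -133, 161, 224, -252, -280] -> [-280, -252, 224, 161, -133, -224, 63, 329]
  [-20, -3, 44] -> [-23, -6, 41] -> [41, -6, -23] -> [-287, 42, 161] -> [287, -42, -161] -> [-161, -42, 287]
  [8, -31, -16, -16] -> [5, -34, -19, -19] -> [-19, -19, -34, 5] -> [133, 133, 238, -35] -> [-133, -133, -238, 35] -> [35, -238, -133, -133]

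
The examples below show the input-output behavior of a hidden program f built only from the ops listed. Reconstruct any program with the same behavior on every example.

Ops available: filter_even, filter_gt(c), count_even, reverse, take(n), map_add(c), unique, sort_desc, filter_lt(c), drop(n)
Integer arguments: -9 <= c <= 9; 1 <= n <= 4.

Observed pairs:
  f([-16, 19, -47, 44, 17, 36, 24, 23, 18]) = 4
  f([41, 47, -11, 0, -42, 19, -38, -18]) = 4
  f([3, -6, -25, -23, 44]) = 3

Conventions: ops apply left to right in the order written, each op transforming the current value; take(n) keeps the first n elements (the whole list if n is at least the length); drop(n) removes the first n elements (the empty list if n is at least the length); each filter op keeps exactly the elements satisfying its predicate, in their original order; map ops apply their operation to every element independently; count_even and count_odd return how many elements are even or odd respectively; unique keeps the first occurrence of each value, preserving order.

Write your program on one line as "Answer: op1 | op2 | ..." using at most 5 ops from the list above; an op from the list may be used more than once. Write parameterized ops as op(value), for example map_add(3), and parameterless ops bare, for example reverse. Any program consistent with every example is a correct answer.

map_add(-8) | map_add(-3) | map_add(4) | count_even

Check, running the answer program on each example:
  [-16, 19, -47, 44, 17, 36, 24, 23, 18] -> [-24, 11, -55, 36, 9, 28, 16, 15, 10] -> [-27, 8, -58, 33, 6, 25, 13, 12, 7] -> [-23, 12, -54, 37, 10, 29, 17, 16, 11] -> 4
  [41, 47, -11, 0, -42, 19, -38, -18] -> [33, 39, -19, -8, -50, 11, -46, -26] -> [30, 36, -22, -11, -53, 8, -49, -29] -> [34, 40, -18, -7, -49, 12, -45, -25] -> 4
  [3, -6, -25, -23, 44] -> [-5, -14, -33, -31, 36] -> [-8, -17, -36, -34, 33] -> [-4, -13, -32, -30, 37] -> 3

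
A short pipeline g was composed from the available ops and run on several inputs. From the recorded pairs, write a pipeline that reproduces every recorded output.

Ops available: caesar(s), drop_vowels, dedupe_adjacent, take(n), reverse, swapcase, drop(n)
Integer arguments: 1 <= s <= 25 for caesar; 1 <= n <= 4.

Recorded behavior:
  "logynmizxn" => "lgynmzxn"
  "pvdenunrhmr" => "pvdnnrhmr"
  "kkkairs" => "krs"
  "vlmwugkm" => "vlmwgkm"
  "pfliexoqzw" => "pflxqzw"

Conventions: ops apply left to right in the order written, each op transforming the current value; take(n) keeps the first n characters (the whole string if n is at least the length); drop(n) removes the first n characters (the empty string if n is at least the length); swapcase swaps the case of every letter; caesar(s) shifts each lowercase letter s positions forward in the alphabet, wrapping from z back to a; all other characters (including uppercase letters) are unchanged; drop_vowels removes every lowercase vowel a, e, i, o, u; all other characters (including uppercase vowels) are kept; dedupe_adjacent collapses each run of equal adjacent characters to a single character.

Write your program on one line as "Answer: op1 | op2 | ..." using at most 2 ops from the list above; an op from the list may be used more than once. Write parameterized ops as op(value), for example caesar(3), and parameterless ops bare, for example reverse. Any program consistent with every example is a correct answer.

dedupe_adjacent | drop_vowels

Check, running the answer program on each example:
  "logynmizxn" -> "logynmizxn" -> "lgynmzxn"
  "pvdenunrhmr" -> "pvdenunrhmr" -> "pvdnnrhmr"
  "kkkairs" -> "kairs" -> "krs"
  "vlmwugkm" -> "vlmwugkm" -> "vlmwgkm"
  "pfliexoqzw" -> "pfliexoqzw" -> "pflxqzw"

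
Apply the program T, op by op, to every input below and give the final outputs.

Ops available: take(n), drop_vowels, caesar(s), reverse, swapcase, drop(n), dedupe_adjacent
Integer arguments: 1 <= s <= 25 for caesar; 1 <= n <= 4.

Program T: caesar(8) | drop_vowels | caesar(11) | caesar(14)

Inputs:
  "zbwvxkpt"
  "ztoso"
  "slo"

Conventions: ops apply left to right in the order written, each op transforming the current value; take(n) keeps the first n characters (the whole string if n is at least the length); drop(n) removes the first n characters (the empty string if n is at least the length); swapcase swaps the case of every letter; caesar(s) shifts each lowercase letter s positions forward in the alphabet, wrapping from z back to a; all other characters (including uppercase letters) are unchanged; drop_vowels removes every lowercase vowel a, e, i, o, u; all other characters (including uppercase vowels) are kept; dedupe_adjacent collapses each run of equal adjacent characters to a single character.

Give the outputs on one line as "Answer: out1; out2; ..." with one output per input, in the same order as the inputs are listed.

"gicerwa"; "gavv"; "sv"

Execution, op by op:
  "zbwvxkpt" -> "hjedfsxb" -> "hjdfsxb" -> "suoqdim" -> "gicerwa"
  "ztoso" -> "hbwaw" -> "hbww" -> "smhh" -> "gavv"
  "slo" -> "atw" -> "tw" -> "eh" -> "sv"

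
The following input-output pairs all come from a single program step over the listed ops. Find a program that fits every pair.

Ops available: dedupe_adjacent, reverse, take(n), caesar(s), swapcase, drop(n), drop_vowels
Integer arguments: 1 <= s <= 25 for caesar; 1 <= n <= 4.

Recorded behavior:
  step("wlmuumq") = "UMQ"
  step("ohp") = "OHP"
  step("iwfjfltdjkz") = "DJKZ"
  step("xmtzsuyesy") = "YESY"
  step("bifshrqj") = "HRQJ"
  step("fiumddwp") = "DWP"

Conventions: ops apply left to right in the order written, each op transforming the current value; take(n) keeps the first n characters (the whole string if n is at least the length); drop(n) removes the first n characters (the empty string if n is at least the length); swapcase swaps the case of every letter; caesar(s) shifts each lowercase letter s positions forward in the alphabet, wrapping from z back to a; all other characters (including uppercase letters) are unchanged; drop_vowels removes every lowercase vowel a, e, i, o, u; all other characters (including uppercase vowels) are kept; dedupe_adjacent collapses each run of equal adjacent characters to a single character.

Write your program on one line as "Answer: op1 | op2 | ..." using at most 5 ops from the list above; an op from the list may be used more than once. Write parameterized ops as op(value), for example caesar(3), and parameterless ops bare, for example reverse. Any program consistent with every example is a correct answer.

reverse | take(4) | reverse | dedupe_adjacent | swapcase

Check, running the answer program on each example:
  "wlmuumq" -> "qmuumlw" -> "qmuu" -> "uumq" -> "umq" -> "UMQ"
  "ohp" -> "pho" -> "pho" -> "ohp" -> "ohp" -> "OHP"
  "iwfjfltdjkz" -> "zkjdtlfjfwi" -> "zkjd" -> "djkz" -> "djkz" -> "DJKZ"
  "xmtzsuyesy" -> "yseyusztmx" -> "ysey" -> "yesy" -> "yesy" -> "YESY"
  "bifshrqj" -> "jqrhsfib" -> "jqrh" -> "hrqj" -> "hrqj" -> "HRQJ"
  "fiumddwp" -> "pwddmuif" -> "pwdd" -> "ddwp" -> "dwp" -> "DWP"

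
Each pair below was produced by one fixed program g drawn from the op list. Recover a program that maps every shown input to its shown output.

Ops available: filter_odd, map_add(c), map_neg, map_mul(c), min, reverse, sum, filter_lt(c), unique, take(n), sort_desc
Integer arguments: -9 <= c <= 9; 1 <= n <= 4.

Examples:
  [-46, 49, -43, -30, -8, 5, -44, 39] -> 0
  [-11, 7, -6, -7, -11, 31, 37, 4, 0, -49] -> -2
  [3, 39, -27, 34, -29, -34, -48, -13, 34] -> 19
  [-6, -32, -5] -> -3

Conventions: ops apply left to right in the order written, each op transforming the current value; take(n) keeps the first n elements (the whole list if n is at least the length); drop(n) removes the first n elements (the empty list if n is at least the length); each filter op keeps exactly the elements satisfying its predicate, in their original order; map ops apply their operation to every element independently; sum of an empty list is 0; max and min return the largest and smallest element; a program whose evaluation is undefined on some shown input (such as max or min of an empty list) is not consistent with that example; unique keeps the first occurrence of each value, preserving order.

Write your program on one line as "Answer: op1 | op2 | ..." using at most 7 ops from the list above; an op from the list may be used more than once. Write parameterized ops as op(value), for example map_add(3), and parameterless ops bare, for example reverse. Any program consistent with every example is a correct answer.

filter_lt(-1) | unique | map_add(8) | take(4) | map_neg | min

Check, running the answer program on each example:
  [-46, 49, -43, -30, -8, 5, -44, 39] -> [-46, -43, -30, -8, -44] -> [-46, -43, -30, -8, -44] -> [-38, -35, -22, 0, -36] -> [-38, -35, -22, 0] -> [38, 35, 22, 0] -> 0
  [-11, 7, -6, -7, -11, 31, 37, 4, 0, -49] -> [-11, -6, -7, -11, -49] -> [-11, -6, -7, -49] -> [-3, 2, 1, -41] -> [-3, 2, 1, -41] -> [3, -2, -1, 41] -> -2
  [3, 39, -27, 34, -29, -34, -48, -13, 34] -> [-27, -29, -34, -48, -13] -> [-27, -29, -34, -48, -13] -> [-19, -21, -26, -40, -5] -> [-19, -21, -26, -40] -> [19, 21, 26, 40] -> 19
  [-6, -32, -5] -> [-6, -32, -5] -> [-6, -32, -5] -> [2, -24, 3] -> [2, -24, 3] -> [-2, 24, -3] -> -3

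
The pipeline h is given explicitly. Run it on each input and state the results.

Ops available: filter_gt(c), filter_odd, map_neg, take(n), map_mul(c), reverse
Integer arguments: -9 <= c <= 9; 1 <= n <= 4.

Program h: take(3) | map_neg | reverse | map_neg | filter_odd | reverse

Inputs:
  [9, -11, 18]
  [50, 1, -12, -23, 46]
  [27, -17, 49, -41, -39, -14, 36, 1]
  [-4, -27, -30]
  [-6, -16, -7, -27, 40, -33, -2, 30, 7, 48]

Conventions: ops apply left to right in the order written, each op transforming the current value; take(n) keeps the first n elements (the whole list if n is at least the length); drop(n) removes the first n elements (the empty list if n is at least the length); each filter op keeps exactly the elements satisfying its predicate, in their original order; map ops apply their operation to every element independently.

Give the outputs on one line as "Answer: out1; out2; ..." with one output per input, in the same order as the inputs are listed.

[9, -11]; [1]; [27, -17, 49]; [-27]; [-7]

Execution, op by op:
  [9, -11, 18] -> [9, -11, 18] -> [-9, 11, -18] -> [-18, 11, -9] -> [18, -11, 9] -> [-11, 9] -> [9, -11]
  [50, 1, -12, -23, 46] -> [50, 1, -12] -> [-50, -1, 12] -> [12, -1, -50] -> [-12, 1, 50] -> [1] -> [1]
  [27, -17, 49, -41, -39, -14, 36, 1] -> [27, -17, 49] -> [-27, 17, -49] -> [-49, 17, -27] -> [49, -17, 27] -> [49, -17, 27] -> [27, -17, 49]
  [-4, -27, -30] -> [-4, -27, -30] -> [4, 27, 30] -> [30, 27, 4] -> [-30, -27, -4] -> [-27] -> [-27]
  [-6, -16, -7, -27, 40, -33, -2, 30, 7, 48] -> [-6, -16, -7] -> [6, 16, 7] -> [7, 16, 6] -> [-7, -16, -6] -> [-7] -> [-7]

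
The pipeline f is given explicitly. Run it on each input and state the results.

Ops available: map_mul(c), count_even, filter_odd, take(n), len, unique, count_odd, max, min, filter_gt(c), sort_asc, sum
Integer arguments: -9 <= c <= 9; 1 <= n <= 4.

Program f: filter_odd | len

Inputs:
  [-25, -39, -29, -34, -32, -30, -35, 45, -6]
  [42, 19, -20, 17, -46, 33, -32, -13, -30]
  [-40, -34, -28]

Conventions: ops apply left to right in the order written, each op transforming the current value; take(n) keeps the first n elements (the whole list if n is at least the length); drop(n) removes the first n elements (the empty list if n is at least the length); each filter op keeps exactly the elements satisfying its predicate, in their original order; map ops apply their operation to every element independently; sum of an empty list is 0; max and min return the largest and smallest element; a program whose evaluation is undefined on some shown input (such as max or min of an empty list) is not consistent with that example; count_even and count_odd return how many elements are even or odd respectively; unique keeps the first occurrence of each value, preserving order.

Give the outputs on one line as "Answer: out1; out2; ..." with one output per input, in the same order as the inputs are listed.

Execution, op by op:
  [-25, -39, -29, -34, -32, -30, -35, 45, -6] -> [-25, -39, -29, -35, 45] -> 5
  [42, 19, -20, 17, -46, 33, -32, -13, -30] -> [19, 17, 33, -13] -> 4
  [-40, -34, -28] -> [] -> 0

5; 4; 0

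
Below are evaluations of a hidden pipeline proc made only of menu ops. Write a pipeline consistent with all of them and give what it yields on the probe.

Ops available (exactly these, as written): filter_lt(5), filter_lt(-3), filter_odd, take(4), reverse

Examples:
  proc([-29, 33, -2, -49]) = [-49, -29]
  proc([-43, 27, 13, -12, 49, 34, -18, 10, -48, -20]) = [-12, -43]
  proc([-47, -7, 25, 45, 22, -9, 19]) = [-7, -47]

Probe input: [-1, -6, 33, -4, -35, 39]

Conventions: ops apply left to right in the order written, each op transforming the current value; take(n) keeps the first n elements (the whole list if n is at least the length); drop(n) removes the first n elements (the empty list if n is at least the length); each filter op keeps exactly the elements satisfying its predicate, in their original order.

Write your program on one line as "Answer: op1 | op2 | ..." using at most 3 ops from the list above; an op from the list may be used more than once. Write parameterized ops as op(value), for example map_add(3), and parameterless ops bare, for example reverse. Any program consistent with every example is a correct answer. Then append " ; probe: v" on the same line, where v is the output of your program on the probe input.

take(4) | reverse | filter_lt(-3) ; probe: [-4, -6]

Check, running the answer program on each example:
  [-29, 33, -2, -49] -> [-29, 33, -2, -49] -> [-49, -2, 33, -29] -> [-49, -29]
  [-43, 27, 13, -12, 49, 34, -18, 10, -48, -20] -> [-43, 27, 13, -12] -> [-12, 13, 27, -43] -> [-12, -43]
  [-47, -7, 25, 45, 22, -9, 19] -> [-47, -7, 25, 45] -> [45, 25, -7, -47] -> [-7, -47]
  probe: [-1, -6, 33, -4, -35, 39] -> [-1, -6, 33, -4] -> [-4, 33, -6, -1] -> [-4, -6]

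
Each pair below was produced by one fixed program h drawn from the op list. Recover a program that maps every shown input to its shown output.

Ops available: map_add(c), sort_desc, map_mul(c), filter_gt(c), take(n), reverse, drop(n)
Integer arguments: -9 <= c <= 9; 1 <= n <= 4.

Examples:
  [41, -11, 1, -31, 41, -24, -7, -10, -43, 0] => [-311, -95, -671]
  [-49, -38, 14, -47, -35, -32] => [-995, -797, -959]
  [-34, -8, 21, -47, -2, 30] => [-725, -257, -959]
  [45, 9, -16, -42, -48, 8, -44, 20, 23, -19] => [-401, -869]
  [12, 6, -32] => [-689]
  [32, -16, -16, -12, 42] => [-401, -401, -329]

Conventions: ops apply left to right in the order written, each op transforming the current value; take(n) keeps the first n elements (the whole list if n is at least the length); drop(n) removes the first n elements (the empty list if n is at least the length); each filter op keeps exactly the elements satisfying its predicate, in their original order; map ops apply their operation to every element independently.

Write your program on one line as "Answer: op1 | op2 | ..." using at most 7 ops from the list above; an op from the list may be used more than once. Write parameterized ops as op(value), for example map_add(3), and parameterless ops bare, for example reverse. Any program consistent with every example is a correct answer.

map_add(-6) | take(4) | map_mul(-2) | filter_gt(5) | map_mul(-9) | map_add(-5)

Check, running the answer program on each example:
  [41, -11, 1, -31, 41, -24, -7, -10, -43, 0] -> [35, -17, -5, -37, 35, -30, -13, -16, -49, -6] -> [35, -17, -5, -37] -> [-70, 34, 10, 74] -> [34, 10, 74] -> [-306, -90, -666] -> [-311, -95, -671]
  [-49, -38, 14, -47, -35, -32] -> [-55, -44, 8, -53, -41, -38] -> [-55, -44, 8, -53] -> [110, 88, -16, 106] -> [110, 88, 106] -> [-990, -792, -954] -> [-995, -797, -959]
  [-34, -8, 21, -47, -2, 30] -> [-40, -14, 15, -53, -8, 24] -> [-40, -14, 15, -53] -> [80, 28, -30, 106] -> [80, 28, 106] -> [-720, -252, -954] -> [-725, -257, -959]
  [45, 9, -16, -42, -48, 8, -44, 20, 23, -19] -> [39, 3, -22, -48, -54, 2, -50, 14, 17, -25] -> [39, 3, -22, -48] -> [-78, -6, 44, 96] -> [44, 96] -> [-396, -864] -> [-401, -869]
  [12, 6, -32] -> [6, 0, -38] -> [6, 0, -38] -> [-12, 0, 76] -> [76] -> [-684] -> [-689]
  [32, -16, -16, -12, 42] -> [26, -22, -22, -18, 36] -> [26, -22, -22, -18] -> [-52, 44, 44, 36] -> [44, 44, 36] -> [-396, -396, -324] -> [-401, -401, -329]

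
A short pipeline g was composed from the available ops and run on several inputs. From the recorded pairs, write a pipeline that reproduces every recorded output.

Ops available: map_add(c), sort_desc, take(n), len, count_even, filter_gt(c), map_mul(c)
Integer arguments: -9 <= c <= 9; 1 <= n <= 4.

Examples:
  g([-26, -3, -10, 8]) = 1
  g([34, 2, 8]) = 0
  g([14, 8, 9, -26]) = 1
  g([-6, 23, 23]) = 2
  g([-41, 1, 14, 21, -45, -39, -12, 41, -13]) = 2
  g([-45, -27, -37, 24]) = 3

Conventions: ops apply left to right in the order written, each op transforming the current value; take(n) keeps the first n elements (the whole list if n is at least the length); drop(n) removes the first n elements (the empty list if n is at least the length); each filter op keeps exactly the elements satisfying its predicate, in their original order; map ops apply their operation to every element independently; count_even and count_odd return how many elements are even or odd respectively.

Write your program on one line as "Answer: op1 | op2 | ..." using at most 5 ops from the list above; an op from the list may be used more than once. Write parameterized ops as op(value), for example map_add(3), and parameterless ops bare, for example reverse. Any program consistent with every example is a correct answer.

map_mul(-1) | map_add(-5) | take(3) | count_even

Check, running the answer program on each example:
  [-26, -3, -10, 8] -> [26, 3, 10, -8] -> [21, -2, 5, -13] -> [21, -2, 5] -> 1
  [34, 2, 8] -> [-34, -2, -8] -> [-39, -7, -13] -> [-39, -7, -13] -> 0
  [14, 8, 9, -26] -> [-14, -8, -9, 26] -> [-19, -13, -14, 21] -> [-19, -13, -14] -> 1
  [-6, 23, 23] -> [6, -23, -23] -> [1, -28, -28] -> [1, -28, -28] -> 2
  [-41, 1, 14, 21, -45, -39, -12, 41, -13] -> [41, -1, -14, -21, 45, 39, 12, -41, 13] -> [36, -6, -19, -26, 40, 34, 7, -46, 8] -> [36, -6, -19] -> 2
  [-45, -27, -37, 24] -> [45, 27, 37, -24] -> [40, 22, 32, -29] -> [40, 22, 32] -> 3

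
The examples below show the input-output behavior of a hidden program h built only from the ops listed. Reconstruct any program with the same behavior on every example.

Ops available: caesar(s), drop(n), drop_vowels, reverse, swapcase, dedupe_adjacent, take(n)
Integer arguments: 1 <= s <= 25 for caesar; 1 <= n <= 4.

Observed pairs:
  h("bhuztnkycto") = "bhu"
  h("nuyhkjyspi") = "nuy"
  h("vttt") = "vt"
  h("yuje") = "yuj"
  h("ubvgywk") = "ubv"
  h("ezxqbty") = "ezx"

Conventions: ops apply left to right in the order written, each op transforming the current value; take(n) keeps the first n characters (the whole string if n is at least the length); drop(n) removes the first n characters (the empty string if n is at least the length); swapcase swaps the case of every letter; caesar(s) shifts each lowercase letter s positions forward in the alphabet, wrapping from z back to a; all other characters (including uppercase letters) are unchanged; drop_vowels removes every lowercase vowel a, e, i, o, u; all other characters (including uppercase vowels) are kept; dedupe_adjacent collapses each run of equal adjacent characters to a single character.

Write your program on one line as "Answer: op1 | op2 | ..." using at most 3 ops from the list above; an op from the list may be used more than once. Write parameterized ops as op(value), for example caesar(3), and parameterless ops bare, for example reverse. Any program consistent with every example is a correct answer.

dedupe_adjacent | take(3)

Check, running the answer program on each example:
  "bhuztnkycto" -> "bhuztnkycto" -> "bhu"
  "nuyhkjyspi" -> "nuyhkjyspi" -> "nuy"
  "vttt" -> "vt" -> "vt"
  "yuje" -> "yuje" -> "yuj"
  "ubvgywk" -> "ubvgywk" -> "ubv"
  "ezxqbty" -> "ezxqbty" -> "ezx"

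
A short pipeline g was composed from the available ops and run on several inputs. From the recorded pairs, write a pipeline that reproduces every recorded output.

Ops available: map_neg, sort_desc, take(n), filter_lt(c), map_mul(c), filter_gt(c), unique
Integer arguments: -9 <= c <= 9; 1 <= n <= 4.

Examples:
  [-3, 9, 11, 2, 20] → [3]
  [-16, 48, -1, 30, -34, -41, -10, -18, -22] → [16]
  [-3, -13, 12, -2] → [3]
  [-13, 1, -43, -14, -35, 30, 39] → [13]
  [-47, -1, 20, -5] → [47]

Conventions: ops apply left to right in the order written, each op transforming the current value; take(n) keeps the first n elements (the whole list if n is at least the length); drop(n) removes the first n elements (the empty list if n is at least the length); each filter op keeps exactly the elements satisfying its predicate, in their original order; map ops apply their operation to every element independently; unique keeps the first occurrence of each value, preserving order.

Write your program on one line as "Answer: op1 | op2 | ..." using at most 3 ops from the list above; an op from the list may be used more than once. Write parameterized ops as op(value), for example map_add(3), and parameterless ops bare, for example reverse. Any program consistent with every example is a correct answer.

map_neg | take(1)

Check, running the answer program on each example:
  [-3, 9, 11, 2, 20] -> [3, -9, -11, -2, -20] -> [3]
  [-16, 48, -1, 30, -34, -41, -10, -18, -22] -> [16, -48, 1, -30, 34, 41, 10, 18, 22] -> [16]
  [-3, -13, 12, -2] -> [3, 13, -12, 2] -> [3]
  [-13, 1, -43, -14, -35, 30, 39] -> [13, -1, 43, 14, 35, -30, -39] -> [13]
  [-47, -1, 20, -5] -> [47, 1, -20, 5] -> [47]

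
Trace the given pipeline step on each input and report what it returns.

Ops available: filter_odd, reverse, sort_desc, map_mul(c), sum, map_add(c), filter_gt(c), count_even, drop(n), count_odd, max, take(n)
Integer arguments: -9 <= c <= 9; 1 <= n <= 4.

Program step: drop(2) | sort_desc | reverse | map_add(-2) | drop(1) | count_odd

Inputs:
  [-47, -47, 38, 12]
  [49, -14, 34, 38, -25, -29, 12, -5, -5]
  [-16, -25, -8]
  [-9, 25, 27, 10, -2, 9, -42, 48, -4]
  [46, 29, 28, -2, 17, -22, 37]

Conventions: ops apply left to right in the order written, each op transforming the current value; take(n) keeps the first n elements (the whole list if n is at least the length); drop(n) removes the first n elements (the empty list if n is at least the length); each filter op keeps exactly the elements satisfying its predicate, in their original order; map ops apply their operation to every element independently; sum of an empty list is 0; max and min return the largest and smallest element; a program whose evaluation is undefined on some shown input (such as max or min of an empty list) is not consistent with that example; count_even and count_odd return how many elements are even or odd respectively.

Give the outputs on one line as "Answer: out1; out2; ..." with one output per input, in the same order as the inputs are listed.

Execution, op by op:
  [-47, -47, 38, 12] -> [38, 12] -> [38, 12] -> [12, 38] -> [10, 36] -> [36] -> 0
  [49, -14, 34, 38, -25, -29, 12, -5, -5] -> [34, 38, -25, -29, 12, -5, -5] -> [38, 34, 12, -5, -5, -25, -29] -> [-29, -25, -5, -5, 12, 34, 38] -> [-31, -27, -7, -7, 10, 32, 36] -> [-27, -7, -7, 10, 32, 36] -> 3
  [-16, -25, -8] -> [-8] -> [-8] -> [-8] -> [-10] -> [] -> 0
  [-9, 25, 27, 10, -2, 9, -42, 48, -4] -> [27, 10, -2, 9, -42, 48, -4] -> [48, 27, 10, 9, -2, -4, -42] -> [-42, -4, -2, 9, 10, 27, 48] -> [-44, -6, -4, 7, 8, 25, 46] -> [-6, -4, 7, 8, 25, 46] -> 2
  [46, 29, 28, -2, 17, -22, 37] -> [28, -2, 17, -22, 37] -> [37, 28, 17, -2, -22] -> [-22, -2, 17, 28, 37] -> [-24, -4, 15, 26, 35] -> [-4, 15, 26, 35] -> 2

0; 3; 0; 2; 2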